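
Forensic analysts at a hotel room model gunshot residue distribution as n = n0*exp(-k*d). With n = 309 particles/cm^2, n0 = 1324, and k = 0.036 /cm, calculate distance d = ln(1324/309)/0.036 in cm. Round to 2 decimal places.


GSR distance calculation:
n0/n = 1324 / 309 = 4.28479
ln(n0/n) = 1.455072
d = 1.455072 / 0.036 = 40.42 cm

40.42


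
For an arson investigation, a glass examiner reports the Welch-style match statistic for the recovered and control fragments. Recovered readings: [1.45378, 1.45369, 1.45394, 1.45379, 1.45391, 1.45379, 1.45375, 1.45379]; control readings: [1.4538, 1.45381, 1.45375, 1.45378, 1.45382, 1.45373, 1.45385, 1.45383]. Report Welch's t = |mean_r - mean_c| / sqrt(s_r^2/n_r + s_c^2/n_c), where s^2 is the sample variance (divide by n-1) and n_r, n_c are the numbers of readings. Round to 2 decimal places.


Welch's t-criterion for glass RI comparison:
Recovered mean = sum / n_r = 11.63044 / 8 = 1.453805
Control mean = sum / n_c = 11.63037 / 8 = 1.4537962
Recovered sample variance s_r^2 = 6.68571e-09
Control sample variance s_c^2 = 1.65536e-09
Welch SE (unpooled) = sqrt(s_r^2/n_r + s_c^2/n_c) = sqrt(8.35714e-10 + 2.0692e-10) = sqrt(1.04263e-09) = 3.22898e-05
|mean_r - mean_c| = 8.75e-06
t = 8.75e-06 / 3.22898e-05 = 0.27

0.27


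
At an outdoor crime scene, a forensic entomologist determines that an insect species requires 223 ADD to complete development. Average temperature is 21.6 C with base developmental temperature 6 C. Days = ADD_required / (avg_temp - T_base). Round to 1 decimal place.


Insect development time:
Effective temperature = avg_temp - T_base = 21.6 - 6 = 15.6 C
Days = ADD / effective_temp = 223 / 15.6 = 14.3 days

14.3


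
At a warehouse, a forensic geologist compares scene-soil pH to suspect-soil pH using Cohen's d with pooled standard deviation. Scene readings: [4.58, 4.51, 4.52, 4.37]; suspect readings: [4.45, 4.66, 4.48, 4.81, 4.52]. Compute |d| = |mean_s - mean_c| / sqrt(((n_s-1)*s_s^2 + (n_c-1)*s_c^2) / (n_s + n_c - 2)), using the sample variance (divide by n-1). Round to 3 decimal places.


Pooled-variance Cohen's d for soil pH comparison:
Scene mean = 17.98 / 4 = 4.495
Suspect mean = 22.92 / 5 = 4.584
Scene sample variance s_s^2 = 0.0079
Suspect sample variance s_c^2 = 0.02243
Pooled variance = ((n_s-1)*s_s^2 + (n_c-1)*s_c^2) / (n_s + n_c - 2) = 0.016203
Pooled SD = sqrt(0.016203) = 0.127291
Mean difference = -0.089
|d| = |-0.089| / 0.127291 = 0.699

0.699


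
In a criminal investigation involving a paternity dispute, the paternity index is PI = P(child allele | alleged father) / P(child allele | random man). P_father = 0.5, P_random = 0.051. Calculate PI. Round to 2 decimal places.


Paternity Index calculation:
PI = P(allele|father) / P(allele|random)
PI = 0.5 / 0.051
PI = 9.80

9.80


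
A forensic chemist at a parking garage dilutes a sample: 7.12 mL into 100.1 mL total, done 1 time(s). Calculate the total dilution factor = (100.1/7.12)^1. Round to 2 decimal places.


Dilution factor calculation:
Single dilution = V_total / V_sample = 100.1 / 7.12 ≈ 14.058989
Number of dilutions = 1
Total DF = (100.1 / 7.12)^1 (full precision, rounded at the end) = 14.06

14.06


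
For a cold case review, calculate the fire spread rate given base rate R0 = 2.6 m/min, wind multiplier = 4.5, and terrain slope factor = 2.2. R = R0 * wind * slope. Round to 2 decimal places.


Fire spread rate calculation:
R = R0 * wind_factor * slope_factor
= 2.6 * 4.5 * 2.2
= 11.7 * 2.2
= 25.74 m/min

25.74


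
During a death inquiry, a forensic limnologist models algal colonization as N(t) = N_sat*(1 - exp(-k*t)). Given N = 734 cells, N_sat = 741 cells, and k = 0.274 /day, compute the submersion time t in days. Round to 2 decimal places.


PMSI from diatom colonization curve:
N / N_sat = 734 / 741 = 0.990553
1 - N/N_sat = 0.009447
ln(1 - N/N_sat) = -4.662058
t = -ln(1 - N/N_sat) / k = -(-4.662058) / 0.274 = 17.01 days

17.01


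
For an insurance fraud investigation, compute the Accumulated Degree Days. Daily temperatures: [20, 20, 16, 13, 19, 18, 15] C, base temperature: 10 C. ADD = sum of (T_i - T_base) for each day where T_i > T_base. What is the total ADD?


Computing ADD day by day:
Day 1: max(0, 20 - 10) = 10
Day 2: max(0, 20 - 10) = 10
Day 3: max(0, 16 - 10) = 6
Day 4: max(0, 13 - 10) = 3
Day 5: max(0, 19 - 10) = 9
Day 6: max(0, 18 - 10) = 8
Day 7: max(0, 15 - 10) = 5
Total ADD = 51

51


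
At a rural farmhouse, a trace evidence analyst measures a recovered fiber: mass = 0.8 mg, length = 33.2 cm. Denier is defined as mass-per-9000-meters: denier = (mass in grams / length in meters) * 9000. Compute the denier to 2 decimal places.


Denier calculation:
Mass in grams = 0.8 mg / 1000 = 0.0008 g
Length in meters = 33.2 cm / 100 = 0.332 m
Linear density = mass / length = 0.0008 / 0.332 = 0.00240964 g/m
Denier = (g/m) * 9000 = 0.00240964 * 9000 = 21.69

21.69


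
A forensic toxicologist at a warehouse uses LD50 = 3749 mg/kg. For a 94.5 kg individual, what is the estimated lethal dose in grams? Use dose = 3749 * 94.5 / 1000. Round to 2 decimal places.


Lethal dose calculation:
Lethal dose = LD50 * body_weight / 1000
= 3749 * 94.5 / 1000
= 354280.5 / 1000
= 354.28 g

354.28


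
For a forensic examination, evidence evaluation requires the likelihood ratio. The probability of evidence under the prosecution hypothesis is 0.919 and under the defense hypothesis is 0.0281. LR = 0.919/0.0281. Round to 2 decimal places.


Likelihood ratio calculation:
LR = P(E|Hp) / P(E|Hd)
LR = 0.919 / 0.0281
LR = 32.70

32.70


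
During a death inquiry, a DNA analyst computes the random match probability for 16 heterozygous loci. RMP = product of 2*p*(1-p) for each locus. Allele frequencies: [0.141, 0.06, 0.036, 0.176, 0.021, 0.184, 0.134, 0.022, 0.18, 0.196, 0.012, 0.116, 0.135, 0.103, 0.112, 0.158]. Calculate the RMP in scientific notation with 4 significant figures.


Computing RMP for 16 loci:
Locus 1: 2 * 0.141 * 0.859 = 0.242238
Locus 2: 2 * 0.06 * 0.94 = 0.1128
Locus 3: 2 * 0.036 * 0.964 = 0.069408
Locus 4: 2 * 0.176 * 0.824 = 0.290048
Locus 5: 2 * 0.021 * 0.979 = 0.041118
Locus 6: 2 * 0.184 * 0.816 = 0.300288
Locus 7: 2 * 0.134 * 0.866 = 0.232088
Locus 8: 2 * 0.022 * 0.978 = 0.043032
Locus 9: 2 * 0.18 * 0.82 = 0.2952
Locus 10: 2 * 0.196 * 0.804 = 0.315168
Locus 11: 2 * 0.012 * 0.988 = 0.023712
Locus 12: 2 * 0.116 * 0.884 = 0.205088
Locus 13: 2 * 0.135 * 0.865 = 0.23355
Locus 14: 2 * 0.103 * 0.897 = 0.184782
Locus 15: 2 * 0.112 * 0.888 = 0.198912
Locus 16: 2 * 0.158 * 0.842 = 0.266072
RMP = 7.010e-14

7.010e-14


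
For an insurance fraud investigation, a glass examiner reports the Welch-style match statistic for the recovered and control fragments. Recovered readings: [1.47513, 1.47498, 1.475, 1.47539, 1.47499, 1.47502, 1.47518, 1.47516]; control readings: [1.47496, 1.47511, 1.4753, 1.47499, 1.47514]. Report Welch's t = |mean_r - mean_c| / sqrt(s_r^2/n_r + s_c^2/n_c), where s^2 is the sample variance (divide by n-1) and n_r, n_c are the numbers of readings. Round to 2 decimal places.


Welch's t-criterion for glass RI comparison:
Recovered mean = sum / n_r = 11.80085 / 8 = 1.4751063
Control mean = sum / n_c = 7.3755 / 5 = 1.4751
Recovered sample variance s_r^2 = 1.96554e-08
Control sample variance s_c^2 = 1.835e-08
Welch SE (unpooled) = sqrt(s_r^2/n_r + s_c^2/n_c) = sqrt(2.45692e-09 + 3.67e-09) = sqrt(6.12692e-09) = 7.82746e-05
|mean_r - mean_c| = 6.25e-06
t = 6.25e-06 / 7.82746e-05 = 0.08

0.08


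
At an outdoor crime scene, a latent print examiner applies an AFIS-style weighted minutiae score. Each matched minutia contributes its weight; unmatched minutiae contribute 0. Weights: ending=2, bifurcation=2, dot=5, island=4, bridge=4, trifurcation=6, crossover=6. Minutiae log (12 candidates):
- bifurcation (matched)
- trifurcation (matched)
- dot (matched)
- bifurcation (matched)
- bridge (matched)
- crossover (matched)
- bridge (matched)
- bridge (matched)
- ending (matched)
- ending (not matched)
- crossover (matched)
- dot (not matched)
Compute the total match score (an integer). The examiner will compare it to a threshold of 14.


Weighted minutiae match score:
  bifurcation: matched, +2 (running total 2)
  trifurcation: matched, +6 (running total 8)
  dot: matched, +5 (running total 13)
  bifurcation: matched, +2 (running total 15)
  bridge: matched, +4 (running total 19)
  crossover: matched, +6 (running total 25)
  bridge: matched, +4 (running total 29)
  bridge: matched, +4 (running total 33)
  ending: matched, +2 (running total 35)
  ending: not matched, +0
  crossover: matched, +6 (running total 41)
  dot: not matched, +0
Total score = 41
Threshold = 14; verdict = identification

41


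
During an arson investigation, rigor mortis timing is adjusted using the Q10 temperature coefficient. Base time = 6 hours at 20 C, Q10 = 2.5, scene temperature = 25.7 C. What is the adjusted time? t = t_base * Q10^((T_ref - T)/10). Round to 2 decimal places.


Rigor mortis time adjustment:
Exponent = (T_ref - T_actual) / 10 = (20 - 25.7) / 10 = -0.57
Q10 factor = 2.5^-0.57 = 0.59316
t_adjusted = 6 * 0.59316 = 3.56 hours

3.56


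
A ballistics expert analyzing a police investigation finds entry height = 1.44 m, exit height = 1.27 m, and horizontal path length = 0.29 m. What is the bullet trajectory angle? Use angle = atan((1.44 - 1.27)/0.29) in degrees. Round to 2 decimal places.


Bullet trajectory angle:
Height difference = 1.44 - 1.27 = 0.17 m
angle = atan(0.17 / 0.29)
angle = atan(0.586207)
angle = 30.38 degrees

30.38


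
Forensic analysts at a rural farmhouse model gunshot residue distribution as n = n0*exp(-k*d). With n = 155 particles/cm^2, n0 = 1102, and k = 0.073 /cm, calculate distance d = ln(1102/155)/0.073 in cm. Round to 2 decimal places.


GSR distance calculation:
n0/n = 1102 / 155 = 7.109677
ln(n0/n) = 1.961457
d = 1.961457 / 0.073 = 26.87 cm

26.87


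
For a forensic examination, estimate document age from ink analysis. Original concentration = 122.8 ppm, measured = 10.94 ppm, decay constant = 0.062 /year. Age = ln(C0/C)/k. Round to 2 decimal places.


Document age estimation:
C0/C = 122.8 / 10.94 = 11.224863
ln(C0/C) = 2.418131
t = 2.418131 / 0.062 = 39.00 years

39.00


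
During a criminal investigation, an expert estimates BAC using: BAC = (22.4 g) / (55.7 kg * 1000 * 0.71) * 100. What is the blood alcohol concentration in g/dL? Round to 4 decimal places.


Applying the Widmark formula:
BAC = (dose_g / (body_wt * 1000 * r)) * 100
Denominator = 55.7 * 1000 * 0.71 = 39547
BAC = (22.4 / 39547) * 100
BAC = 0.0566 g/dL

0.0566


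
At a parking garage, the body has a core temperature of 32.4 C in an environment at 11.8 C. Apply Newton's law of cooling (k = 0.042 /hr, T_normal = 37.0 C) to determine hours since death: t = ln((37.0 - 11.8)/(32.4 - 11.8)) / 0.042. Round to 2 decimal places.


Using Newton's law of cooling:
t = ln((T_normal - T_ambient) / (T_body - T_ambient)) / k
T_normal - T_ambient = 25.2
T_body - T_ambient = 20.6
Ratio = 1.223301
ln(ratio) = 0.201553
t = 0.201553 / 0.042 = 4.80 hours

4.80


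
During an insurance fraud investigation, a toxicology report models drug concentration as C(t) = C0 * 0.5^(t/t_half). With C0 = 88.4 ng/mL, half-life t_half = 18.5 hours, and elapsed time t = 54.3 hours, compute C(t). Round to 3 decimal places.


Drug concentration decay:
Number of half-lives = t / t_half = 54.3 / 18.5 = 2.935135
Decay factor = 0.5^2.935135 = 0.13074838
C(t) = 88.4 * 0.13074838 = 11.558 ng/mL

11.558


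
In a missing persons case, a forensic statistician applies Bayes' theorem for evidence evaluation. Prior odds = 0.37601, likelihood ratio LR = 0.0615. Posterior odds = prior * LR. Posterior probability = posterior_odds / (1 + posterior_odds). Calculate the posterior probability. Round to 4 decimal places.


Bayesian evidence evaluation:
Posterior odds = prior_odds * LR = 0.37601 * 0.0615 = 0.02312462
Posterior probability = posterior_odds / (1 + posterior_odds)
= 0.02312462 / (1 + 0.02312462)
= 0.02312462 / 1.02312462
= 0.0226

0.0226


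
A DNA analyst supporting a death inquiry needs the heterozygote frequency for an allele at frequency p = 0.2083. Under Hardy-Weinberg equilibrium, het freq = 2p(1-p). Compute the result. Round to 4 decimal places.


Hardy-Weinberg heterozygote frequency:
q = 1 - p = 1 - 0.2083 = 0.7917
2pq = 2 * 0.2083 * 0.7917 = 0.3298

0.3298


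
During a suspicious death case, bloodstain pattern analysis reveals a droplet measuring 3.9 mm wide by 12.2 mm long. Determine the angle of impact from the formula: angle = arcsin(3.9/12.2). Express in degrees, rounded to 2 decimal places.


Blood spatter impact angle calculation:
width / length = 3.9 / 12.2 = 0.319672
angle = arcsin(0.319672)
angle = 18.64 degrees

18.64


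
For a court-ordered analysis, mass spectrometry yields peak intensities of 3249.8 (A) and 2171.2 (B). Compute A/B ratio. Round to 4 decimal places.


Spectral peak ratio:
Peak A = 3249.8 counts
Peak B = 2171.2 counts
Ratio = 3249.8 / 2171.2 = 1.4968

1.4968


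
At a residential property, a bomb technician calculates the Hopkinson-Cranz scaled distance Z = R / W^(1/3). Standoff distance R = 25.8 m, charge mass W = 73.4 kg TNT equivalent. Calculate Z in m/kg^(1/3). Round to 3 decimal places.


Scaled distance calculation:
W^(1/3) = 73.4^(1/3) = 4.186959
Z = R / W^(1/3) = 25.8 / 4.186959
Z = 6.162 m/kg^(1/3)

6.162


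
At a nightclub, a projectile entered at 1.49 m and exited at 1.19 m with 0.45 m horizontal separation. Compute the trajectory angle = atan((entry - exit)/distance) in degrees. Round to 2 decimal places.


Bullet trajectory angle:
Height difference = 1.49 - 1.19 = 0.3 m
angle = atan(0.3 / 0.45)
angle = atan(0.666667)
angle = 33.69 degrees

33.69


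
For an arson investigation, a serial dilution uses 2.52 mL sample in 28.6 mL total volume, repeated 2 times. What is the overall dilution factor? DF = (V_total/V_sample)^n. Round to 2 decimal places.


Dilution factor calculation:
Single dilution = V_total / V_sample = 28.6 / 2.52 ≈ 11.349206
Number of dilutions = 2
Total DF = (28.6 / 2.52)^2 (full precision, rounded at the end) = 128.80

128.80


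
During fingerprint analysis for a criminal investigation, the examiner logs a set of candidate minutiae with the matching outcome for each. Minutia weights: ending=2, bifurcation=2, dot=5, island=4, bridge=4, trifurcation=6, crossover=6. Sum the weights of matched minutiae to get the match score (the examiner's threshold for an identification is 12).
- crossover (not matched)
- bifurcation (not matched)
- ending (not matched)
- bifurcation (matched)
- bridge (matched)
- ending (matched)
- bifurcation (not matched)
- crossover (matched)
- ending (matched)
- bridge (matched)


Weighted minutiae match score:
  crossover: not matched, +0
  bifurcation: not matched, +0
  ending: not matched, +0
  bifurcation: matched, +2 (running total 2)
  bridge: matched, +4 (running total 6)
  ending: matched, +2 (running total 8)
  bifurcation: not matched, +0
  crossover: matched, +6 (running total 14)
  ending: matched, +2 (running total 16)
  bridge: matched, +4 (running total 20)
Total score = 20
Threshold = 12; verdict = identification

20


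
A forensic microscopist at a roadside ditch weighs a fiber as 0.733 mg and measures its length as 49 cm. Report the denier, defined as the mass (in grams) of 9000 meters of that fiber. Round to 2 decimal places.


Denier calculation:
Mass in grams = 0.733 mg / 1000 = 0.000733 g
Length in meters = 49 cm / 100 = 0.49 m
Linear density = mass / length = 0.000733 / 0.49 = 0.00149592 g/m
Denier = (g/m) * 9000 = 0.00149592 * 9000 = 13.46

13.46


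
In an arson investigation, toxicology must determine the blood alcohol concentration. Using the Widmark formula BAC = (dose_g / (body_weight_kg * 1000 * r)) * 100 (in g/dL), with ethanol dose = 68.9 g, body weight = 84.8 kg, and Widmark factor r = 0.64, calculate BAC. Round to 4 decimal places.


Applying the Widmark formula:
BAC = (dose_g / (body_wt * 1000 * r)) * 100
Denominator = 84.8 * 1000 * 0.64 = 54272
BAC = (68.9 / 54272) * 100
BAC = 0.1270 g/dL

0.1270


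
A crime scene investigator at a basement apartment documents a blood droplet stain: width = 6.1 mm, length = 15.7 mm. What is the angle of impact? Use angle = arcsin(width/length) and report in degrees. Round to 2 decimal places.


Blood spatter impact angle calculation:
width / length = 6.1 / 15.7 = 0.388535
angle = arcsin(0.388535)
angle = 22.86 degrees

22.86


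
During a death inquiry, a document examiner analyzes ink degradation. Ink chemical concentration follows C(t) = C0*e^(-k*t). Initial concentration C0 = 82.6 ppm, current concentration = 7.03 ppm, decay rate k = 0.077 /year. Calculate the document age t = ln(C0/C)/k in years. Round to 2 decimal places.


Document age estimation:
C0/C = 82.6 / 7.03 = 11.749644
ln(C0/C) = 2.463823
t = 2.463823 / 0.077 = 32.00 years

32.00


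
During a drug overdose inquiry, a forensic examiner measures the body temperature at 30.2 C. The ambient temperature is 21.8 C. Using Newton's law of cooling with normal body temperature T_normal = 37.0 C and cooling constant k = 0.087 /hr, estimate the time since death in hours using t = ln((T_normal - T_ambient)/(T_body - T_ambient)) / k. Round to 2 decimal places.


Using Newton's law of cooling:
t = ln((T_normal - T_ambient) / (T_body - T_ambient)) / k
T_normal - T_ambient = 15.2
T_body - T_ambient = 8.4
Ratio = 1.809524
ln(ratio) = 0.593064
t = 0.593064 / 0.087 = 6.82 hours

6.82


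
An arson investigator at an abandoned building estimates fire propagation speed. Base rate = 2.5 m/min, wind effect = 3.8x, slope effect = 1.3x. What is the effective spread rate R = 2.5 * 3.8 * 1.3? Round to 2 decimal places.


Fire spread rate calculation:
R = R0 * wind_factor * slope_factor
= 2.5 * 3.8 * 1.3
= 9.5 * 1.3
= 12.35 m/min

12.35


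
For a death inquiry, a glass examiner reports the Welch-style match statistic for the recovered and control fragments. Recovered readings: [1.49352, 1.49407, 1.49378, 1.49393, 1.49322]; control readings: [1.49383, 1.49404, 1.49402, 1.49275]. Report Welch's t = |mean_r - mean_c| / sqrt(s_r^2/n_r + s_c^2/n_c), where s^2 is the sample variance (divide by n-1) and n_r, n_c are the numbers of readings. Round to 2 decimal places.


Welch's t-criterion for glass RI comparison:
Recovered mean = sum / n_r = 7.46852 / 5 = 1.493704
Control mean = sum / n_c = 5.97464 / 4 = 1.49366
Recovered sample variance s_r^2 = 1.1473e-07
Control sample variance s_c^2 = 3.77e-07
Welch SE (unpooled) = sqrt(s_r^2/n_r + s_c^2/n_c) = sqrt(2.2946e-08 + 9.425e-08) = sqrt(1.17196e-07) = 0.000342339
|mean_r - mean_c| = 4.4e-05
t = 4.4e-05 / 0.000342339 = 0.13

0.13


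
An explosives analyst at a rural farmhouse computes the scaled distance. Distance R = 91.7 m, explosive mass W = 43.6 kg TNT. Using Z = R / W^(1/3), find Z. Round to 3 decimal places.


Scaled distance calculation:
W^(1/3) = 43.6^(1/3) = 3.519618
Z = R / W^(1/3) = 91.7 / 3.519618
Z = 26.054 m/kg^(1/3)

26.054


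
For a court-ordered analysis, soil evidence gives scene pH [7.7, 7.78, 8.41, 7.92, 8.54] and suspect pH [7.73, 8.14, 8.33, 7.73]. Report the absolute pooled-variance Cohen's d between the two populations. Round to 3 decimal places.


Pooled-variance Cohen's d for soil pH comparison:
Scene mean = 40.35 / 5 = 8.07
Suspect mean = 31.93 / 4 = 7.9825
Scene sample variance s_s^2 = 0.145
Suspect sample variance s_c^2 = 0.091025
Pooled variance = ((n_s-1)*s_s^2 + (n_c-1)*s_c^2) / (n_s + n_c - 2) = 0.121868
Pooled SD = sqrt(0.121868) = 0.349096
Mean difference = 0.0875
|d| = |0.0875| / 0.349096 = 0.251

0.251


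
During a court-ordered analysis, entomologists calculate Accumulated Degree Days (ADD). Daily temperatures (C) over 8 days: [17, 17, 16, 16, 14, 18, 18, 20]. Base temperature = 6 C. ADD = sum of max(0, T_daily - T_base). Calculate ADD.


Computing ADD day by day:
Day 1: max(0, 17 - 6) = 11
Day 2: max(0, 17 - 6) = 11
Day 3: max(0, 16 - 6) = 10
Day 4: max(0, 16 - 6) = 10
Day 5: max(0, 14 - 6) = 8
Day 6: max(0, 18 - 6) = 12
Day 7: max(0, 18 - 6) = 12
Day 8: max(0, 20 - 6) = 14
Total ADD = 88

88


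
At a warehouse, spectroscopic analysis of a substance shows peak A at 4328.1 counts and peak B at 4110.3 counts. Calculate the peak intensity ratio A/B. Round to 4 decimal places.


Spectral peak ratio:
Peak A = 4328.1 counts
Peak B = 4110.3 counts
Ratio = 4328.1 / 4110.3 = 1.0530

1.0530


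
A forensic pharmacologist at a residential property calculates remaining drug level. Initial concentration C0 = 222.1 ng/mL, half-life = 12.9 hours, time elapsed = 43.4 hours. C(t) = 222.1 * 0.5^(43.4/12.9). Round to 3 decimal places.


Drug concentration decay:
Number of half-lives = t / t_half = 43.4 / 12.9 = 3.364341
Decay factor = 0.5^3.364341 = 0.09710295
C(t) = 222.1 * 0.09710295 = 21.567 ng/mL

21.567


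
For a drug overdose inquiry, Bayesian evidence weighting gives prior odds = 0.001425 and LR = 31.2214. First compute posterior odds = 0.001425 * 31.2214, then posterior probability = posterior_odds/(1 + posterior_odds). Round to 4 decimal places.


Bayesian evidence evaluation:
Posterior odds = prior_odds * LR = 0.001425 * 31.2214 = 0.04449049
Posterior probability = posterior_odds / (1 + posterior_odds)
= 0.04449049 / (1 + 0.04449049)
= 0.04449049 / 1.04449049
= 0.0426

0.0426


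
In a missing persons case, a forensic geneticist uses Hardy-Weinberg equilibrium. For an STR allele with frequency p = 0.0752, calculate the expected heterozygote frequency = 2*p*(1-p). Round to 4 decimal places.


Hardy-Weinberg heterozygote frequency:
q = 1 - p = 1 - 0.0752 = 0.9248
2pq = 2 * 0.0752 * 0.9248 = 0.1391

0.1391


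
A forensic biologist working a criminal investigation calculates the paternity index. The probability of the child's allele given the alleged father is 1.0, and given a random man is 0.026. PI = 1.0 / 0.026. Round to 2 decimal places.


Paternity Index calculation:
PI = P(allele|father) / P(allele|random)
PI = 1.0 / 0.026
PI = 38.46

38.46


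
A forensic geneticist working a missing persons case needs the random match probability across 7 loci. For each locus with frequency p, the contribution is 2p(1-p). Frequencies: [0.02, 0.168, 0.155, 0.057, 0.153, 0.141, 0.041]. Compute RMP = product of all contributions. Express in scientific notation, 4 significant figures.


Computing RMP for 7 loci:
Locus 1: 2 * 0.02 * 0.98 = 0.0392
Locus 2: 2 * 0.168 * 0.832 = 0.279552
Locus 3: 2 * 0.155 * 0.845 = 0.26195
Locus 4: 2 * 0.057 * 0.943 = 0.107502
Locus 5: 2 * 0.153 * 0.847 = 0.259182
Locus 6: 2 * 0.141 * 0.859 = 0.242238
Locus 7: 2 * 0.041 * 0.959 = 0.078638
RMP = 1.524e-06

1.524e-06


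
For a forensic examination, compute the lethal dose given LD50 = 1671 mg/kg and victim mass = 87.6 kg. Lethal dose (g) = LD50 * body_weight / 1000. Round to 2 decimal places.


Lethal dose calculation:
Lethal dose = LD50 * body_weight / 1000
= 1671 * 87.6 / 1000
= 146379.6 / 1000
= 146.38 g

146.38


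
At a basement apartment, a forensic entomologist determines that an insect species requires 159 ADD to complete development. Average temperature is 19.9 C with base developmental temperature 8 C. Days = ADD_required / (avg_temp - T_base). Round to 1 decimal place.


Insect development time:
Effective temperature = avg_temp - T_base = 19.9 - 8 = 11.9 C
Days = ADD / effective_temp = 159 / 11.9 = 13.4 days

13.4


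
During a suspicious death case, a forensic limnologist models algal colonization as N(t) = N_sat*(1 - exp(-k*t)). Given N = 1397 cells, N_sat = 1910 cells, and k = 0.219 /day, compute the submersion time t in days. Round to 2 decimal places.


PMSI from diatom colonization curve:
N / N_sat = 1397 / 1910 = 0.731414
1 - N/N_sat = 0.268586
ln(1 - N/N_sat) = -1.314584
t = -ln(1 - N/N_sat) / k = -(-1.314584) / 0.219 = 6.00 days

6.00


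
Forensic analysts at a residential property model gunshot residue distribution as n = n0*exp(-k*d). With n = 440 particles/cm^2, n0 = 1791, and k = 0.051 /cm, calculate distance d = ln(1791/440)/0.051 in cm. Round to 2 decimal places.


GSR distance calculation:
n0/n = 1791 / 440 = 4.070455
ln(n0/n) = 1.403755
d = 1.403755 / 0.051 = 27.52 cm

27.52


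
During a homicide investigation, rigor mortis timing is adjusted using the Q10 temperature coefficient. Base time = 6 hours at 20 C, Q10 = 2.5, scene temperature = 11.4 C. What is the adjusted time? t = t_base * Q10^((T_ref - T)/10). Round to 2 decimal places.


Rigor mortis time adjustment:
Exponent = (T_ref - T_actual) / 10 = (20 - 11.4) / 10 = 0.86
Q10 factor = 2.5^0.86 = 2.19902
t_adjusted = 6 * 2.19902 = 13.19 hours

13.19


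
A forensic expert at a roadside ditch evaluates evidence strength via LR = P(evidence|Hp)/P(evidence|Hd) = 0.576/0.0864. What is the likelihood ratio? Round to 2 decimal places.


Likelihood ratio calculation:
LR = P(E|Hp) / P(E|Hd)
LR = 0.576 / 0.0864
LR = 6.67

6.67


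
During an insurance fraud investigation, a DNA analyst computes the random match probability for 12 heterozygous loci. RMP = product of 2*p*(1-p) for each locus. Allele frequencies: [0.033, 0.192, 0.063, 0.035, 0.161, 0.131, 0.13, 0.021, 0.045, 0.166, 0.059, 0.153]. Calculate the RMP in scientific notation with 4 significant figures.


Computing RMP for 12 loci:
Locus 1: 2 * 0.033 * 0.967 = 0.063822
Locus 2: 2 * 0.192 * 0.808 = 0.310272
Locus 3: 2 * 0.063 * 0.937 = 0.118062
Locus 4: 2 * 0.035 * 0.965 = 0.06755
Locus 5: 2 * 0.161 * 0.839 = 0.270158
Locus 6: 2 * 0.131 * 0.869 = 0.227678
Locus 7: 2 * 0.13 * 0.87 = 0.2262
Locus 8: 2 * 0.021 * 0.979 = 0.041118
Locus 9: 2 * 0.045 * 0.955 = 0.08595
Locus 10: 2 * 0.166 * 0.834 = 0.276888
Locus 11: 2 * 0.059 * 0.941 = 0.111038
Locus 12: 2 * 0.153 * 0.847 = 0.259182
RMP = 6.188e-11

6.188e-11


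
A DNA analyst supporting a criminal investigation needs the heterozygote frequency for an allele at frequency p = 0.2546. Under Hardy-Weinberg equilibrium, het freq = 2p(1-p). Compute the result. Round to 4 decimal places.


Hardy-Weinberg heterozygote frequency:
q = 1 - p = 1 - 0.2546 = 0.7454
2pq = 2 * 0.2546 * 0.7454 = 0.3796

0.3796


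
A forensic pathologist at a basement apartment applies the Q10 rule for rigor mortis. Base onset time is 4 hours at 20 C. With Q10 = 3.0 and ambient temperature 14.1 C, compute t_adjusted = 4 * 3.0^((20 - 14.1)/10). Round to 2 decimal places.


Rigor mortis time adjustment:
Exponent = (T_ref - T_actual) / 10 = (20 - 14.1) / 10 = 0.59
Q10 factor = 3.0^0.59 = 1.91206
t_adjusted = 4 * 1.91206 = 7.65 hours

7.65


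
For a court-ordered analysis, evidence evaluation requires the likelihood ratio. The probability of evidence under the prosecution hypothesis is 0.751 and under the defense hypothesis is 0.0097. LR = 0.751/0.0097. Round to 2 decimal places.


Likelihood ratio calculation:
LR = P(E|Hp) / P(E|Hd)
LR = 0.751 / 0.0097
LR = 77.42

77.42


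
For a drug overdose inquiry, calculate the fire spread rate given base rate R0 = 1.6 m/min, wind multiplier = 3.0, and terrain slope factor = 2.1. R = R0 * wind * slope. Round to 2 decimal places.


Fire spread rate calculation:
R = R0 * wind_factor * slope_factor
= 1.6 * 3.0 * 2.1
= 4.8 * 2.1
= 10.08 m/min

10.08


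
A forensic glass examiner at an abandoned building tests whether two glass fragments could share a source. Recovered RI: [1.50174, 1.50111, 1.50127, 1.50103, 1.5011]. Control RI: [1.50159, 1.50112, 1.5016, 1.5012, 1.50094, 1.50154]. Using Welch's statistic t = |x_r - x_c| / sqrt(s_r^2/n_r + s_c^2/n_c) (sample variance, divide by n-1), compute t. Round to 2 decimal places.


Welch's t-criterion for glass RI comparison:
Recovered mean = sum / n_r = 7.50625 / 5 = 1.50125
Control mean = sum / n_c = 9.00799 / 6 = 1.5013317
Recovered sample variance s_r^2 = 8.275e-08
Control sample variance s_c^2 = 7.95367e-08
Welch SE (unpooled) = sqrt(s_r^2/n_r + s_c^2/n_c) = sqrt(1.655e-08 + 1.32561e-08) = sqrt(2.98061e-08) = 0.000172644
|mean_r - mean_c| = 8.16667e-05
t = 8.16667e-05 / 0.000172644 = 0.47

0.47


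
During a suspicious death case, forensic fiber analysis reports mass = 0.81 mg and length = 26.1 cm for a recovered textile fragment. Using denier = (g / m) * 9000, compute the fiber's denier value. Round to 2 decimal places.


Denier calculation:
Mass in grams = 0.81 mg / 1000 = 0.00081 g
Length in meters = 26.1 cm / 100 = 0.261 m
Linear density = mass / length = 0.00081 / 0.261 = 0.00310345 g/m
Denier = (g/m) * 9000 = 0.00310345 * 9000 = 27.93

27.93


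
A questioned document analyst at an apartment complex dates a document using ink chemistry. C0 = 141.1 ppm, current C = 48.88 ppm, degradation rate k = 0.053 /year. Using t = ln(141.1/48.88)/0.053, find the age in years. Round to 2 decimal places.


Document age estimation:
C0/C = 141.1 / 48.88 = 2.886661
ln(C0/C) = 1.0601
t = 1.0601 / 0.053 = 20.00 years

20.00


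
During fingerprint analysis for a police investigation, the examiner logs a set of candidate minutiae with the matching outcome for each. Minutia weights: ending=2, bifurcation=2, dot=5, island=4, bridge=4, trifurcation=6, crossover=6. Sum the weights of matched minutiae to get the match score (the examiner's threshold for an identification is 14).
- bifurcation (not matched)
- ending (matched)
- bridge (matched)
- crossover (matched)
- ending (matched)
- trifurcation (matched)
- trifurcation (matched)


Weighted minutiae match score:
  bifurcation: not matched, +0
  ending: matched, +2 (running total 2)
  bridge: matched, +4 (running total 6)
  crossover: matched, +6 (running total 12)
  ending: matched, +2 (running total 14)
  trifurcation: matched, +6 (running total 20)
  trifurcation: matched, +6 (running total 26)
Total score = 26
Threshold = 14; verdict = identification

26


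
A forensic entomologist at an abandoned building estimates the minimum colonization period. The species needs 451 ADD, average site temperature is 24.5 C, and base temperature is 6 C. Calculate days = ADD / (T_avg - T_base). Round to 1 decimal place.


Insect development time:
Effective temperature = avg_temp - T_base = 24.5 - 6 = 18.5 C
Days = ADD / effective_temp = 451 / 18.5 = 24.4 days

24.4


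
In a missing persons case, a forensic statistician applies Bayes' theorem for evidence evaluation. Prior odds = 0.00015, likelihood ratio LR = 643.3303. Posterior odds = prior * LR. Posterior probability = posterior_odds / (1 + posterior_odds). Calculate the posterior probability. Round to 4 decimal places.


Bayesian evidence evaluation:
Posterior odds = prior_odds * LR = 0.00015 * 643.3303 = 0.09649954
Posterior probability = posterior_odds / (1 + posterior_odds)
= 0.09649954 / (1 + 0.09649954)
= 0.09649954 / 1.09649954
= 0.0880

0.0880


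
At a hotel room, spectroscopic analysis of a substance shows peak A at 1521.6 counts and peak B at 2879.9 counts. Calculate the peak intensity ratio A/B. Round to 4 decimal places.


Spectral peak ratio:
Peak A = 1521.6 counts
Peak B = 2879.9 counts
Ratio = 1521.6 / 2879.9 = 0.5284

0.5284


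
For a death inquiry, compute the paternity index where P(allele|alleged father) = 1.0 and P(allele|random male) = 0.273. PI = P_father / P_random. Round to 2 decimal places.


Paternity Index calculation:
PI = P(allele|father) / P(allele|random)
PI = 1.0 / 0.273
PI = 3.66

3.66


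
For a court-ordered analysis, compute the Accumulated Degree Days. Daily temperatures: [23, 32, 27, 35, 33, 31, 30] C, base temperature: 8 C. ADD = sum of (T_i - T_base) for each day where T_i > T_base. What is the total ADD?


Computing ADD day by day:
Day 1: max(0, 23 - 8) = 15
Day 2: max(0, 32 - 8) = 24
Day 3: max(0, 27 - 8) = 19
Day 4: max(0, 35 - 8) = 27
Day 5: max(0, 33 - 8) = 25
Day 6: max(0, 31 - 8) = 23
Day 7: max(0, 30 - 8) = 22
Total ADD = 155

155


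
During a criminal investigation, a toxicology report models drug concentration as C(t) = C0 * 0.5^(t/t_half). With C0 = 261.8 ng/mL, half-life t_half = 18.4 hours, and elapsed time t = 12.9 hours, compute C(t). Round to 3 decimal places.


Drug concentration decay:
Number of half-lives = t / t_half = 12.9 / 18.4 = 0.701087
Decay factor = 0.5^0.701087 = 0.61510858
C(t) = 261.8 * 0.61510858 = 161.035 ng/mL

161.035


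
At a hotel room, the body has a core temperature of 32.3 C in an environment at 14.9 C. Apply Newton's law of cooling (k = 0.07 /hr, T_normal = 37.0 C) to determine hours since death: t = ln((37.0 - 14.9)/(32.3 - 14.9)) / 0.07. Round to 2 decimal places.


Using Newton's law of cooling:
t = ln((T_normal - T_ambient) / (T_body - T_ambient)) / k
T_normal - T_ambient = 22.1
T_body - T_ambient = 17.4
Ratio = 1.270115
ln(ratio) = 0.239107
t = 0.239107 / 0.07 = 3.42 hours

3.42


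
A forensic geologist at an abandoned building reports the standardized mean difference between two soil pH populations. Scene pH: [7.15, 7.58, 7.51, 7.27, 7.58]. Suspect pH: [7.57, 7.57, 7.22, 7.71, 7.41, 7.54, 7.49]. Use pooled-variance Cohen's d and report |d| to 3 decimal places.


Pooled-variance Cohen's d for soil pH comparison:
Scene mean = 37.09 / 5 = 7.418
Suspect mean = 52.51 / 7 = 7.501429
Scene sample variance s_s^2 = 0.03867
Suspect sample variance s_c^2 = 0.023681
Pooled variance = ((n_s-1)*s_s^2 + (n_c-1)*s_c^2) / (n_s + n_c - 2) = 0.029677
Pooled SD = sqrt(0.029677) = 0.17227
Mean difference = -0.083429
|d| = |-0.083429| / 0.17227 = 0.484

0.484


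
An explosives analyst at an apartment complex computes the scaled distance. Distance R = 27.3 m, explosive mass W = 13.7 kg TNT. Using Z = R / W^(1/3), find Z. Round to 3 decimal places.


Scaled distance calculation:
W^(1/3) = 13.7^(1/3) = 2.392803
Z = R / W^(1/3) = 27.3 / 2.392803
Z = 11.409 m/kg^(1/3)

11.409


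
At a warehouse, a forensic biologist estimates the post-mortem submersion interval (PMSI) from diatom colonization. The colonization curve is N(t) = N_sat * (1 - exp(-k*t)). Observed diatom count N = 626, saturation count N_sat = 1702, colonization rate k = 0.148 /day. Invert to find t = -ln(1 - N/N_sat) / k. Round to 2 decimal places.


PMSI from diatom colonization curve:
N / N_sat = 626 / 1702 = 0.367803
1 - N/N_sat = 0.632197
ln(1 - N/N_sat) = -0.458554
t = -ln(1 - N/N_sat) / k = -(-0.458554) / 0.148 = 3.10 days

3.10


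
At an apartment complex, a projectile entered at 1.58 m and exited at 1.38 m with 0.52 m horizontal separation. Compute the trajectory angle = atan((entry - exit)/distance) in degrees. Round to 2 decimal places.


Bullet trajectory angle:
Height difference = 1.58 - 1.38 = 0.2 m
angle = atan(0.2 / 0.52)
angle = atan(0.384615)
angle = 21.04 degrees

21.04


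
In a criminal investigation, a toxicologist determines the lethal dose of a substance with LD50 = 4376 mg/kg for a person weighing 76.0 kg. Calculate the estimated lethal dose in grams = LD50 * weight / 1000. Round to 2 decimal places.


Lethal dose calculation:
Lethal dose = LD50 * body_weight / 1000
= 4376 * 76.0 / 1000
= 332576 / 1000
= 332.58 g

332.58


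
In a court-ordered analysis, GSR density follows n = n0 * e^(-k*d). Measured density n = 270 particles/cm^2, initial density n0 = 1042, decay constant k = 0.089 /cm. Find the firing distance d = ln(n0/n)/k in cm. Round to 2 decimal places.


GSR distance calculation:
n0/n = 1042 / 270 = 3.859259
ln(n0/n) = 1.350475
d = 1.350475 / 0.089 = 15.17 cm

15.17


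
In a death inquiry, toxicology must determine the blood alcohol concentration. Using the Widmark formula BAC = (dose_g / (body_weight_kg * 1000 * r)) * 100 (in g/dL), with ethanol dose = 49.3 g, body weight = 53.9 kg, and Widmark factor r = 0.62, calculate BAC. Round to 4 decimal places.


Applying the Widmark formula:
BAC = (dose_g / (body_wt * 1000 * r)) * 100
Denominator = 53.9 * 1000 * 0.62 = 33418
BAC = (49.3 / 33418) * 100
BAC = 0.1475 g/dL

0.1475


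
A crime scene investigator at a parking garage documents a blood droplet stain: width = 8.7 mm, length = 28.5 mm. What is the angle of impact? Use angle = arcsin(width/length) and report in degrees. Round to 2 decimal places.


Blood spatter impact angle calculation:
width / length = 8.7 / 28.5 = 0.305263
angle = arcsin(0.305263)
angle = 17.77 degrees

17.77


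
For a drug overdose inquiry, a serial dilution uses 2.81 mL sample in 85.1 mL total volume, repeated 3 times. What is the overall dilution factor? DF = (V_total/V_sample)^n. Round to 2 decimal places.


Dilution factor calculation:
Single dilution = V_total / V_sample = 85.1 / 2.81 ≈ 30.284698
Number of dilutions = 3
Total DF = (85.1 / 2.81)^3 (full precision, rounded at the end) = 27776.00

27776.00


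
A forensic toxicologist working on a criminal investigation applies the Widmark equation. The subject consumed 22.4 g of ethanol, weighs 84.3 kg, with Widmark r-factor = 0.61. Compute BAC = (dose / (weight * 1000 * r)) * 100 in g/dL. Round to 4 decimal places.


Applying the Widmark formula:
BAC = (dose_g / (body_wt * 1000 * r)) * 100
Denominator = 84.3 * 1000 * 0.61 = 51423
BAC = (22.4 / 51423) * 100
BAC = 0.0436 g/dL

0.0436


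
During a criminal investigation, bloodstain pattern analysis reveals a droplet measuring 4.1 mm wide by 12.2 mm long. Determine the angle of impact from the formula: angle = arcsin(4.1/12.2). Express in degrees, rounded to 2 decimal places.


Blood spatter impact angle calculation:
width / length = 4.1 / 12.2 = 0.336066
angle = arcsin(0.336066)
angle = 19.64 degrees

19.64


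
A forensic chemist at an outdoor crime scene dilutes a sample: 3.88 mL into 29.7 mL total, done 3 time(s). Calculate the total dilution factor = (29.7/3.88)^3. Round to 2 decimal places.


Dilution factor calculation:
Single dilution = V_total / V_sample = 29.7 / 3.88 ≈ 7.654639
Number of dilutions = 3
Total DF = (29.7 / 3.88)^3 (full precision, rounded at the end) = 448.51

448.51


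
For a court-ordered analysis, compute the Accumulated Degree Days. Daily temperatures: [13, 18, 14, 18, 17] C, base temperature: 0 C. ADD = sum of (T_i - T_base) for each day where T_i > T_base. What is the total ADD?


Computing ADD day by day:
Day 1: max(0, 13 - 0) = 13
Day 2: max(0, 18 - 0) = 18
Day 3: max(0, 14 - 0) = 14
Day 4: max(0, 18 - 0) = 18
Day 5: max(0, 17 - 0) = 17
Total ADD = 80

80


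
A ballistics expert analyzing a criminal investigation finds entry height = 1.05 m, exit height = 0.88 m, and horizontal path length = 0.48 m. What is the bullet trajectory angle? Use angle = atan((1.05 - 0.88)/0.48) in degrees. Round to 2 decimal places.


Bullet trajectory angle:
Height difference = 1.05 - 0.88 = 0.17 m
angle = atan(0.17 / 0.48)
angle = atan(0.354167)
angle = 19.50 degrees

19.50


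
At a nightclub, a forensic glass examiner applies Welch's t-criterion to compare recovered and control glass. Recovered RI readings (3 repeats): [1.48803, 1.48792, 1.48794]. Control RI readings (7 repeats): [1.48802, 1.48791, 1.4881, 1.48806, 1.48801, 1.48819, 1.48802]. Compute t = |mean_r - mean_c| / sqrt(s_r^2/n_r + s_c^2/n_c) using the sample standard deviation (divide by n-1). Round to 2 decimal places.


Welch's t-criterion for glass RI comparison:
Recovered mean = sum / n_r = 4.46389 / 3 = 1.4879633
Control mean = sum / n_c = 10.41631 / 7 = 1.4880443
Recovered sample variance s_r^2 = 3.43333e-09
Control sample variance s_c^2 = 7.49524e-09
Welch SE (unpooled) = sqrt(s_r^2/n_r + s_c^2/n_c) = sqrt(1.14444e-09 + 1.07075e-09) = sqrt(2.21519e-09) = 4.70658e-05
|mean_r - mean_c| = 8.09524e-05
t = 8.09524e-05 / 4.70658e-05 = 1.72

1.72


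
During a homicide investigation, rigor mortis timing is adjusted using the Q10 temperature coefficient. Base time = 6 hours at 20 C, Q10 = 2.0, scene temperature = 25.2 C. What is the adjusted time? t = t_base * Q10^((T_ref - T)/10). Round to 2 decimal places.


Rigor mortis time adjustment:
Exponent = (T_ref - T_actual) / 10 = (20 - 25.2) / 10 = -0.52
Q10 factor = 2.0^-0.52 = 0.69737
t_adjusted = 6 * 0.69737 = 4.18 hours

4.18


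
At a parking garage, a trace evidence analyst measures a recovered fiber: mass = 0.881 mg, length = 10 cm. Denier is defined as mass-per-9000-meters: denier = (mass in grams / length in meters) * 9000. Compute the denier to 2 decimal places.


Denier calculation:
Mass in grams = 0.881 mg / 1000 = 0.000881 g
Length in meters = 10 cm / 100 = 0.1 m
Linear density = mass / length = 0.000881 / 0.1 = 0.00881 g/m
Denier = (g/m) * 9000 = 0.00881 * 9000 = 79.29

79.29
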